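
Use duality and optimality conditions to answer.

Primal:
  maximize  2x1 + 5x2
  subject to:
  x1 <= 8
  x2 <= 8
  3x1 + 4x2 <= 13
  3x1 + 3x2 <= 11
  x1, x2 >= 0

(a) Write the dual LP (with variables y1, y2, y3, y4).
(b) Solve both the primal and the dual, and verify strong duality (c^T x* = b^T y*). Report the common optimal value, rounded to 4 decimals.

The standard primal-dual pair for 'max c^T x s.t. A x <= b, x >= 0' is:
  Dual:  min b^T y  s.t.  A^T y >= c,  y >= 0.

So the dual LP is:
  minimize  8y1 + 8y2 + 13y3 + 11y4
  subject to:
    y1 + 3y3 + 3y4 >= 2
    y2 + 4y3 + 3y4 >= 5
    y1, y2, y3, y4 >= 0

Solving the primal: x* = (0, 3.25).
  primal value c^T x* = 16.25.
Solving the dual: y* = (0, 0, 1.25, 0).
  dual value b^T y* = 16.25.
Strong duality: c^T x* = b^T y*. Confirmed.

16.25


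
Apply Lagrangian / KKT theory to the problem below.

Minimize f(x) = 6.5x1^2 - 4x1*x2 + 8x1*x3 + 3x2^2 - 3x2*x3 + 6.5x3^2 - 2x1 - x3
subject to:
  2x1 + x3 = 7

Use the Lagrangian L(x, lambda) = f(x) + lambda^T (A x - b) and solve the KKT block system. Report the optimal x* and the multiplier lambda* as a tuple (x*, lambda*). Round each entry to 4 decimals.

Form the Lagrangian:
  L(x, lambda) = (1/2) x^T Q x + c^T x + lambda^T (A x - b)
Stationarity (grad_x L = 0): Q x + c + A^T lambda = 0.
Primal feasibility: A x = b.

This gives the KKT block system:
  [ Q   A^T ] [ x     ]   [-c ]
  [ A    0  ] [ lambda ] = [ b ]

Solving the linear system:
  x*      = (3.6804, 2.2732, -0.3608)
  lambda* = (-16.933)
  f(x*)   = 55.7655

x* = (3.6804, 2.2732, -0.3608), lambda* = (-16.933)


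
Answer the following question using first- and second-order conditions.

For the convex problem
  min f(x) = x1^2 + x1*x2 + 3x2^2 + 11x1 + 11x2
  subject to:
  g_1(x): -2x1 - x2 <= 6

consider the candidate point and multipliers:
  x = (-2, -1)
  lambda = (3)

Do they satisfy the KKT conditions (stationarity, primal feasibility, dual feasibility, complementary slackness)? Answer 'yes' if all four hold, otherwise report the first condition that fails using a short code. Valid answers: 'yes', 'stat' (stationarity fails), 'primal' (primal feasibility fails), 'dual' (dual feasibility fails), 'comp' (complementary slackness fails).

Gradient of f: grad f(x) = Q x + c = (6, 3)
Constraint values g_i(x) = a_i^T x - b_i:
  g_1((-2, -1)) = -1
Stationarity residual: grad f(x) + sum_i lambda_i a_i = (0, 0)
  -> stationarity OK
Primal feasibility (all g_i <= 0): OK
Dual feasibility (all lambda_i >= 0): OK
Complementary slackness (lambda_i * g_i(x) = 0 for all i): FAILS

Verdict: the first failing condition is complementary_slackness -> comp.

comp


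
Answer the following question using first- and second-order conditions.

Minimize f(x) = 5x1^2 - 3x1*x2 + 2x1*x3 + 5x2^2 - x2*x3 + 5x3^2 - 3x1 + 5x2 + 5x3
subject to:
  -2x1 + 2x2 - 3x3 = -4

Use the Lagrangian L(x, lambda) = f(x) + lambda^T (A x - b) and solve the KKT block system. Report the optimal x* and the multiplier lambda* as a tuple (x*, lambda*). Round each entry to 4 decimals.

Form the Lagrangian:
  L(x, lambda) = (1/2) x^T Q x + c^T x + lambda^T (A x - b)
Stationarity (grad_x L = 0): Q x + c + A^T lambda = 0.
Primal feasibility: A x = b.

This gives the KKT block system:
  [ Q   A^T ] [ x     ]   [-c ]
  [ A    0  ] [ lambda ] = [ b ]

Solving the linear system:
  x*      = (0.626, -0.9519, 0.2814)
  lambda* = (3.3393)
  f(x*)   = 4.0632

x* = (0.626, -0.9519, 0.2814), lambda* = (3.3393)


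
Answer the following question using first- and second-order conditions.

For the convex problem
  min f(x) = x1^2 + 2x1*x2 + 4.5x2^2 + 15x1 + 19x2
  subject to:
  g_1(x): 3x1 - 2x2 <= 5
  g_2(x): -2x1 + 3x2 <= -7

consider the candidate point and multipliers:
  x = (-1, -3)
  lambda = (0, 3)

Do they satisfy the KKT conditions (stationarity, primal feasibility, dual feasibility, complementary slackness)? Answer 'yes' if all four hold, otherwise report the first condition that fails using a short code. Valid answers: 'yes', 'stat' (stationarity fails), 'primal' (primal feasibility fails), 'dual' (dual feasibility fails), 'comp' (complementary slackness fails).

Gradient of f: grad f(x) = Q x + c = (7, -10)
Constraint values g_i(x) = a_i^T x - b_i:
  g_1((-1, -3)) = -2
  g_2((-1, -3)) = 0
Stationarity residual: grad f(x) + sum_i lambda_i a_i = (1, -1)
  -> stationarity FAILS
Primal feasibility (all g_i <= 0): OK
Dual feasibility (all lambda_i >= 0): OK
Complementary slackness (lambda_i * g_i(x) = 0 for all i): OK

Verdict: the first failing condition is stationarity -> stat.

stat


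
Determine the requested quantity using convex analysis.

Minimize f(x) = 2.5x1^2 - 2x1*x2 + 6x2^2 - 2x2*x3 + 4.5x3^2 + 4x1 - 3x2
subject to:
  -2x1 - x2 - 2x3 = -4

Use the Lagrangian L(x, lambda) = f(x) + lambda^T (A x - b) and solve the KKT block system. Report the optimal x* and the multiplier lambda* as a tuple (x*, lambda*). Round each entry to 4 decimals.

Form the Lagrangian:
  L(x, lambda) = (1/2) x^T Q x + c^T x + lambda^T (A x - b)
Stationarity (grad_x L = 0): Q x + c + A^T lambda = 0.
Primal feasibility: A x = b.

This gives the KKT block system:
  [ Q   A^T ] [ x     ]   [-c ]
  [ A    0  ] [ lambda ] = [ b ]

Solving the linear system:
  x*      = (0.7503, 0.7768, 0.8613)
  lambda* = (3.0989)
  f(x*)   = 6.5332

x* = (0.7503, 0.7768, 0.8613), lambda* = (3.0989)


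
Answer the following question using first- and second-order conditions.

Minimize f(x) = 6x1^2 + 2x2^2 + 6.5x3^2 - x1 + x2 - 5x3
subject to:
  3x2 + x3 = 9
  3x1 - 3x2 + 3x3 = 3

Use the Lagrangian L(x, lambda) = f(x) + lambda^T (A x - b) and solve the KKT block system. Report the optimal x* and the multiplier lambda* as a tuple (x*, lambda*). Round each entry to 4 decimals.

Form the Lagrangian:
  L(x, lambda) = (1/2) x^T Q x + c^T x + lambda^T (A x - b)
Stationarity (grad_x L = 0): Q x + c + A^T lambda = 0.
Primal feasibility: A x = b.

This gives the KKT block system:
  [ Q   A^T ] [ x     ]   [-c ]
  [ A    0  ] [ lambda ] = [ b ]

Solving the linear system:
  x*      = (1.2396, 2.3099, 2.0703)
  lambda* = (-8.0383, -4.6251)
  f(x*)   = 38.4696

x* = (1.2396, 2.3099, 2.0703), lambda* = (-8.0383, -4.6251)


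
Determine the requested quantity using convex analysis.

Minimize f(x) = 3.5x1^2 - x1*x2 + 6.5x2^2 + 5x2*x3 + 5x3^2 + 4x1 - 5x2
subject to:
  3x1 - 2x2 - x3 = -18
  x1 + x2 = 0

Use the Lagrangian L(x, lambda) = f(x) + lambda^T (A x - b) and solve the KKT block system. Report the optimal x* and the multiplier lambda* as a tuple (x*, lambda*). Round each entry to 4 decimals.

Form the Lagrangian:
  L(x, lambda) = (1/2) x^T Q x + c^T x + lambda^T (A x - b)
Stationarity (grad_x L = 0): Q x + c + A^T lambda = 0.
Primal feasibility: A x = b.

This gives the KKT block system:
  [ Q   A^T ] [ x     ]   [-c ]
  [ A    0  ] [ lambda ] = [ b ]

Solving the linear system:
  x*      = (-3.6892, 3.6892, -0.4459)
  lambda* = (13.9865, -16.4459)
  f(x*)   = 109.277

x* = (-3.6892, 3.6892, -0.4459), lambda* = (13.9865, -16.4459)


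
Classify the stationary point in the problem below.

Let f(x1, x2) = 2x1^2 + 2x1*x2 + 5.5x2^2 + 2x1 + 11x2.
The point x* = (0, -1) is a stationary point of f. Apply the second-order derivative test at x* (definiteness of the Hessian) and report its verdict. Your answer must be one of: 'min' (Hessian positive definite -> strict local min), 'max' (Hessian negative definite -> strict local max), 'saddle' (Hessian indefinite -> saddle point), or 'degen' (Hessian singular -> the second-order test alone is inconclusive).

Compute the Hessian H = grad^2 f:
  H = [[4, 2], [2, 11]]
Verify stationarity: grad f(x*) = H x* + g = (0, 0).
Eigenvalues of H: 3.4689, 11.5311.
Both eigenvalues > 0, so H is positive definite -> x* is a strict local min.

min


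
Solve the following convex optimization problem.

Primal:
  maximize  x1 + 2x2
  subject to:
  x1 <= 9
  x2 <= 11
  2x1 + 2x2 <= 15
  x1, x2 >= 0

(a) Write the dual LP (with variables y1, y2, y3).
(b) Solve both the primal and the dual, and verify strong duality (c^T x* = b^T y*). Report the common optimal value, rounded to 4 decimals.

The standard primal-dual pair for 'max c^T x s.t. A x <= b, x >= 0' is:
  Dual:  min b^T y  s.t.  A^T y >= c,  y >= 0.

So the dual LP is:
  minimize  9y1 + 11y2 + 15y3
  subject to:
    y1 + 2y3 >= 1
    y2 + 2y3 >= 2
    y1, y2, y3 >= 0

Solving the primal: x* = (0, 7.5).
  primal value c^T x* = 15.
Solving the dual: y* = (0, 0, 1).
  dual value b^T y* = 15.
Strong duality: c^T x* = b^T y*. Confirmed.

15


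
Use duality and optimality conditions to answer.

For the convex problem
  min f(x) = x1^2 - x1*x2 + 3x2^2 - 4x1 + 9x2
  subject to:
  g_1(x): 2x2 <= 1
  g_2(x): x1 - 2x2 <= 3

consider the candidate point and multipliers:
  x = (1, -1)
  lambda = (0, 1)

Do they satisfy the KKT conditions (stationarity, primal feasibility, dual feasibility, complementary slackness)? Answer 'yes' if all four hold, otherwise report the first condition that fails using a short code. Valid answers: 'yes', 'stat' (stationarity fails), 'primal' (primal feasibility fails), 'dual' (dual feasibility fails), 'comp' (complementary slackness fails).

Gradient of f: grad f(x) = Q x + c = (-1, 2)
Constraint values g_i(x) = a_i^T x - b_i:
  g_1((1, -1)) = -3
  g_2((1, -1)) = 0
Stationarity residual: grad f(x) + sum_i lambda_i a_i = (0, 0)
  -> stationarity OK
Primal feasibility (all g_i <= 0): OK
Dual feasibility (all lambda_i >= 0): OK
Complementary slackness (lambda_i * g_i(x) = 0 for all i): OK

Verdict: yes, KKT holds.

yes


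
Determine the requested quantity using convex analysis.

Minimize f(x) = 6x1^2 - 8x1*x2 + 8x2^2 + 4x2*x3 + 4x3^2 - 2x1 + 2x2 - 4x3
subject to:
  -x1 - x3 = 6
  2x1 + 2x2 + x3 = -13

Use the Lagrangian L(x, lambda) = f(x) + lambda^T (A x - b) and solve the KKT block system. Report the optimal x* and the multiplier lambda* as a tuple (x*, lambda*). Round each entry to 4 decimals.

Form the Lagrangian:
  L(x, lambda) = (1/2) x^T Q x + c^T x + lambda^T (A x - b)
Stationarity (grad_x L = 0): Q x + c + A^T lambda = 0.
Primal feasibility: A x = b.

This gives the KKT block system:
  [ Q   A^T ] [ x     ]   [-c ]
  [ A    0  ] [ lambda ] = [ b ]

Solving the linear system:
  x*      = (-3.6389, -1.6806, -2.3611)
  lambda* = (-27, 2.6111)
  f(x*)   = 104.6528

x* = (-3.6389, -1.6806, -2.3611), lambda* = (-27, 2.6111)


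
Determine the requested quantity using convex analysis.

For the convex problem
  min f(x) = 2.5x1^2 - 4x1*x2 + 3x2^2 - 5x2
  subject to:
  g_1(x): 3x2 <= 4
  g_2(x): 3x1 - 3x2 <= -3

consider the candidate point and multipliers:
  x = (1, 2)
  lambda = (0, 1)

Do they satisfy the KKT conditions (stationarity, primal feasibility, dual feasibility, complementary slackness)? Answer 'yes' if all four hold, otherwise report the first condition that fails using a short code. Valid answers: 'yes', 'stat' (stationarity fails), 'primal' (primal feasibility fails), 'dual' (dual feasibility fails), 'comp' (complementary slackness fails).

Gradient of f: grad f(x) = Q x + c = (-3, 3)
Constraint values g_i(x) = a_i^T x - b_i:
  g_1((1, 2)) = 2
  g_2((1, 2)) = 0
Stationarity residual: grad f(x) + sum_i lambda_i a_i = (0, 0)
  -> stationarity OK
Primal feasibility (all g_i <= 0): FAILS
Dual feasibility (all lambda_i >= 0): OK
Complementary slackness (lambda_i * g_i(x) = 0 for all i): OK

Verdict: the first failing condition is primal_feasibility -> primal.

primal


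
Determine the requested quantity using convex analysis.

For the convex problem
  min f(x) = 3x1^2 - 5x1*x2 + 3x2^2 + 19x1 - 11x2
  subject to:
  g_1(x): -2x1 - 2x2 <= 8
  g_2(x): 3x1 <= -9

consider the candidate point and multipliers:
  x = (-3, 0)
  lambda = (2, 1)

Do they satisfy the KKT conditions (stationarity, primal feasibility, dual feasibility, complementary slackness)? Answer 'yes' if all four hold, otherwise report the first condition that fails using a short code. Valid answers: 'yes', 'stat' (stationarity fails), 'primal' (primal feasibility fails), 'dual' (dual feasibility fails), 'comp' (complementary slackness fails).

Gradient of f: grad f(x) = Q x + c = (1, 4)
Constraint values g_i(x) = a_i^T x - b_i:
  g_1((-3, 0)) = -2
  g_2((-3, 0)) = 0
Stationarity residual: grad f(x) + sum_i lambda_i a_i = (0, 0)
  -> stationarity OK
Primal feasibility (all g_i <= 0): OK
Dual feasibility (all lambda_i >= 0): OK
Complementary slackness (lambda_i * g_i(x) = 0 for all i): FAILS

Verdict: the first failing condition is complementary_slackness -> comp.

comp


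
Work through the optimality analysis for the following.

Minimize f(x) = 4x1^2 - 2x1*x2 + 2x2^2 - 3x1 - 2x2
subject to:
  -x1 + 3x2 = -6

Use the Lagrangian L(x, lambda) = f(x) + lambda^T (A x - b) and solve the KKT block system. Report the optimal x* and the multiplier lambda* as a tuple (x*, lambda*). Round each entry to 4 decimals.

Form the Lagrangian:
  L(x, lambda) = (1/2) x^T Q x + c^T x + lambda^T (A x - b)
Stationarity (grad_x L = 0): Q x + c + A^T lambda = 0.
Primal feasibility: A x = b.

This gives the KKT block system:
  [ Q   A^T ] [ x     ]   [-c ]
  [ A    0  ] [ lambda ] = [ b ]

Solving the linear system:
  x*      = (0.3281, -1.8906)
  lambda* = (3.4062)
  f(x*)   = 11.6172

x* = (0.3281, -1.8906), lambda* = (3.4062)


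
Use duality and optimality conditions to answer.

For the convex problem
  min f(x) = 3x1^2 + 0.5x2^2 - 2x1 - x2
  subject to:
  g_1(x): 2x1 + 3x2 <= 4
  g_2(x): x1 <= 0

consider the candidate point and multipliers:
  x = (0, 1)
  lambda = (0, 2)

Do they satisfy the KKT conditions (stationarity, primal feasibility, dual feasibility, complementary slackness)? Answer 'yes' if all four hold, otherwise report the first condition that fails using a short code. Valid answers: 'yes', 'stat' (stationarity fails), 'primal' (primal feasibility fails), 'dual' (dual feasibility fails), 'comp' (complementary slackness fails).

Gradient of f: grad f(x) = Q x + c = (-2, 0)
Constraint values g_i(x) = a_i^T x - b_i:
  g_1((0, 1)) = -1
  g_2((0, 1)) = 0
Stationarity residual: grad f(x) + sum_i lambda_i a_i = (0, 0)
  -> stationarity OK
Primal feasibility (all g_i <= 0): OK
Dual feasibility (all lambda_i >= 0): OK
Complementary slackness (lambda_i * g_i(x) = 0 for all i): OK

Verdict: yes, KKT holds.

yes


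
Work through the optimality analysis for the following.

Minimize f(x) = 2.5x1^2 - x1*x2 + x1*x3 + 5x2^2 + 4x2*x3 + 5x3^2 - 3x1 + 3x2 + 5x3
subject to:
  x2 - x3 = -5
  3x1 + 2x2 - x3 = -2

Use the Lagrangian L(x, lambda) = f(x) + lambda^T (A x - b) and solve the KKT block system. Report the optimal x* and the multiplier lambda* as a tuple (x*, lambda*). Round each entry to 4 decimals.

Form the Lagrangian:
  L(x, lambda) = (1/2) x^T Q x + c^T x + lambda^T (A x - b)
Stationarity (grad_x L = 0): Q x + c + A^T lambda = 0.
Primal feasibility: A x = b.

This gives the KKT block system:
  [ Q   A^T ] [ x     ]   [-c ]
  [ A    0  ] [ lambda ] = [ b ]

Solving the linear system:
  x*      = (1.8833, -2.6498, 2.3502)
  lambda* = (23.5914, -3.8054)
  f(x*)   = 54.249

x* = (1.8833, -2.6498, 2.3502), lambda* = (23.5914, -3.8054)


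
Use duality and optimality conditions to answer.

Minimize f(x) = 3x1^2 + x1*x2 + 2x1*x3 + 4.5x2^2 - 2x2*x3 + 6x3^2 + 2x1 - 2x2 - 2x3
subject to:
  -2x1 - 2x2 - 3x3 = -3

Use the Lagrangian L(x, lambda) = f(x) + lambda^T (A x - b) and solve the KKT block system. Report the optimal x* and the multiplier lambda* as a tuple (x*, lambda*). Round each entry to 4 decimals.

Form the Lagrangian:
  L(x, lambda) = (1/2) x^T Q x + c^T x + lambda^T (A x - b)
Stationarity (grad_x L = 0): Q x + c + A^T lambda = 0.
Primal feasibility: A x = b.

This gives the KKT block system:
  [ Q   A^T ] [ x     ]   [-c ]
  [ A    0  ] [ lambda ] = [ b ]

Solving the linear system:
  x*      = (-0.2073, 0.7047, 0.6684)
  lambda* = (1.399)
  f(x*)   = 0.5181

x* = (-0.2073, 0.7047, 0.6684), lambda* = (1.399)


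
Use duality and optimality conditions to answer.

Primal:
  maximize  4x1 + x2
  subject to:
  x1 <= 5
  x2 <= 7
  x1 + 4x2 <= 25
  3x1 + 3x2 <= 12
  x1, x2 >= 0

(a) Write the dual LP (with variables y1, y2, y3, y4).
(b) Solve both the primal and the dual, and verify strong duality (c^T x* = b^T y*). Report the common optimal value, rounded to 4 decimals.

The standard primal-dual pair for 'max c^T x s.t. A x <= b, x >= 0' is:
  Dual:  min b^T y  s.t.  A^T y >= c,  y >= 0.

So the dual LP is:
  minimize  5y1 + 7y2 + 25y3 + 12y4
  subject to:
    y1 + y3 + 3y4 >= 4
    y2 + 4y3 + 3y4 >= 1
    y1, y2, y3, y4 >= 0

Solving the primal: x* = (4, 0).
  primal value c^T x* = 16.
Solving the dual: y* = (0, 0, 0, 1.3333).
  dual value b^T y* = 16.
Strong duality: c^T x* = b^T y*. Confirmed.

16


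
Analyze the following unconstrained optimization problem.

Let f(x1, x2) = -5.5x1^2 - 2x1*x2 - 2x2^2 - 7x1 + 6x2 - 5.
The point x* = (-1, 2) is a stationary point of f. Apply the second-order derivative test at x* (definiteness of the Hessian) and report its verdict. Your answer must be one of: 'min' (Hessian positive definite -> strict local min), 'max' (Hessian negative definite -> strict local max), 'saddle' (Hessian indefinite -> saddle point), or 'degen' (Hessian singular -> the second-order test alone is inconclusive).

Compute the Hessian H = grad^2 f:
  H = [[-11, -2], [-2, -4]]
Verify stationarity: grad f(x*) = H x* + g = (0, 0).
Eigenvalues of H: -11.5311, -3.4689.
Both eigenvalues < 0, so H is negative definite -> x* is a strict local max.

max


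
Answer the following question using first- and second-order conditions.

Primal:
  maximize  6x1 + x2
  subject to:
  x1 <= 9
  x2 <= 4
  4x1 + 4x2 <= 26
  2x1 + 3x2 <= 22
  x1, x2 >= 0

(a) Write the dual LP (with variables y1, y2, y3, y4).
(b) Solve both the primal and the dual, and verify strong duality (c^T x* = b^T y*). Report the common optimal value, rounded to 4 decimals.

The standard primal-dual pair for 'max c^T x s.t. A x <= b, x >= 0' is:
  Dual:  min b^T y  s.t.  A^T y >= c,  y >= 0.

So the dual LP is:
  minimize  9y1 + 4y2 + 26y3 + 22y4
  subject to:
    y1 + 4y3 + 2y4 >= 6
    y2 + 4y3 + 3y4 >= 1
    y1, y2, y3, y4 >= 0

Solving the primal: x* = (6.5, 0).
  primal value c^T x* = 39.
Solving the dual: y* = (0, 0, 1.5, 0).
  dual value b^T y* = 39.
Strong duality: c^T x* = b^T y*. Confirmed.

39


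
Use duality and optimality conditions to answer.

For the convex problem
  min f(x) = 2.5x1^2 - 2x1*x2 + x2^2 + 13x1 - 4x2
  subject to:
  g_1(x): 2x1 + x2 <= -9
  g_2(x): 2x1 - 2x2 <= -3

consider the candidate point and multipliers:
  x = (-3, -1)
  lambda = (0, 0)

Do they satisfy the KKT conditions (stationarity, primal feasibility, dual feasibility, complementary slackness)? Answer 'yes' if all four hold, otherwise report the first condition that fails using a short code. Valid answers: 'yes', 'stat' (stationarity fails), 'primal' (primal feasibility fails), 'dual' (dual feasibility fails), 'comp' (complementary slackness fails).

Gradient of f: grad f(x) = Q x + c = (0, 0)
Constraint values g_i(x) = a_i^T x - b_i:
  g_1((-3, -1)) = 2
  g_2((-3, -1)) = -1
Stationarity residual: grad f(x) + sum_i lambda_i a_i = (0, 0)
  -> stationarity OK
Primal feasibility (all g_i <= 0): FAILS
Dual feasibility (all lambda_i >= 0): OK
Complementary slackness (lambda_i * g_i(x) = 0 for all i): OK

Verdict: the first failing condition is primal_feasibility -> primal.

primal


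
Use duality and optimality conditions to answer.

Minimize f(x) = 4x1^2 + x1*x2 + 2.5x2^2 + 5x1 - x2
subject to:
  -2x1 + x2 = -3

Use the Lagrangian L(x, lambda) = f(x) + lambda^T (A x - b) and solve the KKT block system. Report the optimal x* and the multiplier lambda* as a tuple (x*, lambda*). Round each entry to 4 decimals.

Form the Lagrangian:
  L(x, lambda) = (1/2) x^T Q x + c^T x + lambda^T (A x - b)
Stationarity (grad_x L = 0): Q x + c + A^T lambda = 0.
Primal feasibility: A x = b.

This gives the KKT block system:
  [ Q   A^T ] [ x     ]   [-c ]
  [ A    0  ] [ lambda ] = [ b ]

Solving the linear system:
  x*      = (0.9375, -1.125)
  lambda* = (5.6875)
  f(x*)   = 11.4375

x* = (0.9375, -1.125), lambda* = (5.6875)


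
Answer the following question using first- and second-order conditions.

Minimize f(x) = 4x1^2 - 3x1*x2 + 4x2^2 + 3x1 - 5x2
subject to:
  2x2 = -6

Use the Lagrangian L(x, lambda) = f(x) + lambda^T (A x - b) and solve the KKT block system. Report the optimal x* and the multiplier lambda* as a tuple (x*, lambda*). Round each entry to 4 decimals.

Form the Lagrangian:
  L(x, lambda) = (1/2) x^T Q x + c^T x + lambda^T (A x - b)
Stationarity (grad_x L = 0): Q x + c + A^T lambda = 0.
Primal feasibility: A x = b.

This gives the KKT block system:
  [ Q   A^T ] [ x     ]   [-c ]
  [ A    0  ] [ lambda ] = [ b ]

Solving the linear system:
  x*      = (-1.5, -3)
  lambda* = (12.25)
  f(x*)   = 42

x* = (-1.5, -3), lambda* = (12.25)


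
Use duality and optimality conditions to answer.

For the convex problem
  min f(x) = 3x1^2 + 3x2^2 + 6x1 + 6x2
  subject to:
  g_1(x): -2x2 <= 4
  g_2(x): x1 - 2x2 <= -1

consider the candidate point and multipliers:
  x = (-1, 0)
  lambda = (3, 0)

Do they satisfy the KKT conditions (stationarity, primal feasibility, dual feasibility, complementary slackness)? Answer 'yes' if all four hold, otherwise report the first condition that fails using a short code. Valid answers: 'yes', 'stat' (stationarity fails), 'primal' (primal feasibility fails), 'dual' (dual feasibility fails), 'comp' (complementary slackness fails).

Gradient of f: grad f(x) = Q x + c = (0, 6)
Constraint values g_i(x) = a_i^T x - b_i:
  g_1((-1, 0)) = -4
  g_2((-1, 0)) = 0
Stationarity residual: grad f(x) + sum_i lambda_i a_i = (0, 0)
  -> stationarity OK
Primal feasibility (all g_i <= 0): OK
Dual feasibility (all lambda_i >= 0): OK
Complementary slackness (lambda_i * g_i(x) = 0 for all i): FAILS

Verdict: the first failing condition is complementary_slackness -> comp.

comp


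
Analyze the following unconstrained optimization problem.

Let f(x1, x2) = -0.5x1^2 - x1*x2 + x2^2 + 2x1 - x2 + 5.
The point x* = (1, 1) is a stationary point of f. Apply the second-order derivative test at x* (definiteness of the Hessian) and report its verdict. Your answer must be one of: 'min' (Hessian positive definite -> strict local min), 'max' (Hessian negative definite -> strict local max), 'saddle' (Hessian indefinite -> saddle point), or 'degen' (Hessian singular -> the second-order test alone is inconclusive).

Compute the Hessian H = grad^2 f:
  H = [[-1, -1], [-1, 2]]
Verify stationarity: grad f(x*) = H x* + g = (0, 0).
Eigenvalues of H: -1.3028, 2.3028.
Eigenvalues have mixed signs, so H is indefinite -> x* is a saddle point.

saddle


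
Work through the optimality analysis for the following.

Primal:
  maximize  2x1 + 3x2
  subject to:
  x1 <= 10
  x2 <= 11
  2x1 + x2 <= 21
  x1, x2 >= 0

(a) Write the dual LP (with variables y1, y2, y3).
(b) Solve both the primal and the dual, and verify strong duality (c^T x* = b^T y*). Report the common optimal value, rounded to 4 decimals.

The standard primal-dual pair for 'max c^T x s.t. A x <= b, x >= 0' is:
  Dual:  min b^T y  s.t.  A^T y >= c,  y >= 0.

So the dual LP is:
  minimize  10y1 + 11y2 + 21y3
  subject to:
    y1 + 2y3 >= 2
    y2 + y3 >= 3
    y1, y2, y3 >= 0

Solving the primal: x* = (5, 11).
  primal value c^T x* = 43.
Solving the dual: y* = (0, 2, 1).
  dual value b^T y* = 43.
Strong duality: c^T x* = b^T y*. Confirmed.

43


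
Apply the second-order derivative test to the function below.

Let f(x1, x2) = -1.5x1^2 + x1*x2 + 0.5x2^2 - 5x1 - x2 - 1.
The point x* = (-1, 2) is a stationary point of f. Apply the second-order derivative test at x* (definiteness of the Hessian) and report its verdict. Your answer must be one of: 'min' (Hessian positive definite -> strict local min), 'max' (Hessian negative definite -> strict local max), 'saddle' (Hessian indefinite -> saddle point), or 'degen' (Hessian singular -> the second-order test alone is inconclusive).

Compute the Hessian H = grad^2 f:
  H = [[-3, 1], [1, 1]]
Verify stationarity: grad f(x*) = H x* + g = (0, 0).
Eigenvalues of H: -3.2361, 1.2361.
Eigenvalues have mixed signs, so H is indefinite -> x* is a saddle point.

saddle


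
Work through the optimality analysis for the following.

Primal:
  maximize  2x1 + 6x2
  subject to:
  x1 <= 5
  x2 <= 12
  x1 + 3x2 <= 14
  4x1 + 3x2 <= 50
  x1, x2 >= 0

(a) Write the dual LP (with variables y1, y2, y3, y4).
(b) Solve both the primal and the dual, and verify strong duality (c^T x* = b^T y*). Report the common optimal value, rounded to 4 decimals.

The standard primal-dual pair for 'max c^T x s.t. A x <= b, x >= 0' is:
  Dual:  min b^T y  s.t.  A^T y >= c,  y >= 0.

So the dual LP is:
  minimize  5y1 + 12y2 + 14y3 + 50y4
  subject to:
    y1 + y3 + 4y4 >= 2
    y2 + 3y3 + 3y4 >= 6
    y1, y2, y3, y4 >= 0

Solving the primal: x* = (0, 4.6667).
  primal value c^T x* = 28.
Solving the dual: y* = (0, 0, 2, 0).
  dual value b^T y* = 28.
Strong duality: c^T x* = b^T y*. Confirmed.

28


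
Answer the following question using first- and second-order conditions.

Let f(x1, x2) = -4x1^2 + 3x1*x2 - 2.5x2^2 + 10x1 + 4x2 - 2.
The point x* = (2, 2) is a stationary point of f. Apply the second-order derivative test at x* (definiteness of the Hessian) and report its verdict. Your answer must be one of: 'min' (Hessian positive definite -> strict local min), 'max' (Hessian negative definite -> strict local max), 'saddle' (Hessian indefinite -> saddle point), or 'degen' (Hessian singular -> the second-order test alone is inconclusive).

Compute the Hessian H = grad^2 f:
  H = [[-8, 3], [3, -5]]
Verify stationarity: grad f(x*) = H x* + g = (0, 0).
Eigenvalues of H: -9.8541, -3.1459.
Both eigenvalues < 0, so H is negative definite -> x* is a strict local max.

max


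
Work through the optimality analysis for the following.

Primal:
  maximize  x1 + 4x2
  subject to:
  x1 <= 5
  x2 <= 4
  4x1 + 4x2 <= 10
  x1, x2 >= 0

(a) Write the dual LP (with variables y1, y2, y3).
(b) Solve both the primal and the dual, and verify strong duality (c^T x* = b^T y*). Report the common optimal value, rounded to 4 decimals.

The standard primal-dual pair for 'max c^T x s.t. A x <= b, x >= 0' is:
  Dual:  min b^T y  s.t.  A^T y >= c,  y >= 0.

So the dual LP is:
  minimize  5y1 + 4y2 + 10y3
  subject to:
    y1 + 4y3 >= 1
    y2 + 4y3 >= 4
    y1, y2, y3 >= 0

Solving the primal: x* = (0, 2.5).
  primal value c^T x* = 10.
Solving the dual: y* = (0, 0, 1).
  dual value b^T y* = 10.
Strong duality: c^T x* = b^T y*. Confirmed.

10


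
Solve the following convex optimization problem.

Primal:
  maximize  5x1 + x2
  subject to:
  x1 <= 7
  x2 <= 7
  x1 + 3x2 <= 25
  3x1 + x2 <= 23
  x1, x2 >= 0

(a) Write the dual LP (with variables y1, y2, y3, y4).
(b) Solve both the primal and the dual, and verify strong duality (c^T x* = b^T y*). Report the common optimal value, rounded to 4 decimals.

The standard primal-dual pair for 'max c^T x s.t. A x <= b, x >= 0' is:
  Dual:  min b^T y  s.t.  A^T y >= c,  y >= 0.

So the dual LP is:
  minimize  7y1 + 7y2 + 25y3 + 23y4
  subject to:
    y1 + y3 + 3y4 >= 5
    y2 + 3y3 + y4 >= 1
    y1, y2, y3, y4 >= 0

Solving the primal: x* = (7, 2).
  primal value c^T x* = 37.
Solving the dual: y* = (2, 0, 0, 1).
  dual value b^T y* = 37.
Strong duality: c^T x* = b^T y*. Confirmed.

37


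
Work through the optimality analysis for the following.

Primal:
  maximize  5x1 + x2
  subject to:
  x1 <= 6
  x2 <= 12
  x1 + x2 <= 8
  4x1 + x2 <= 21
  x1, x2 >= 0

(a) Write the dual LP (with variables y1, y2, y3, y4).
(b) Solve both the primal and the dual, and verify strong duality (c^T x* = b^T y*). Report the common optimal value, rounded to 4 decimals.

The standard primal-dual pair for 'max c^T x s.t. A x <= b, x >= 0' is:
  Dual:  min b^T y  s.t.  A^T y >= c,  y >= 0.

So the dual LP is:
  minimize  6y1 + 12y2 + 8y3 + 21y4
  subject to:
    y1 + y3 + 4y4 >= 5
    y2 + y3 + y4 >= 1
    y1, y2, y3, y4 >= 0

Solving the primal: x* = (5.25, 0).
  primal value c^T x* = 26.25.
Solving the dual: y* = (0, 0, 0, 1.25).
  dual value b^T y* = 26.25.
Strong duality: c^T x* = b^T y*. Confirmed.

26.25


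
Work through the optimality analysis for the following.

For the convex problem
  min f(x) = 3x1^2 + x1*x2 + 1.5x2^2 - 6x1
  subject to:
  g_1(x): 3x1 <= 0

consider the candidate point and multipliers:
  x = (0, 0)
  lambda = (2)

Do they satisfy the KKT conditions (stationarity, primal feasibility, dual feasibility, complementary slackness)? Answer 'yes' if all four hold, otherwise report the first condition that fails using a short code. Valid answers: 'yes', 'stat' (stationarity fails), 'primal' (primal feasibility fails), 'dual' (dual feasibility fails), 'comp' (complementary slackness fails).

Gradient of f: grad f(x) = Q x + c = (-6, 0)
Constraint values g_i(x) = a_i^T x - b_i:
  g_1((0, 0)) = 0
Stationarity residual: grad f(x) + sum_i lambda_i a_i = (0, 0)
  -> stationarity OK
Primal feasibility (all g_i <= 0): OK
Dual feasibility (all lambda_i >= 0): OK
Complementary slackness (lambda_i * g_i(x) = 0 for all i): OK

Verdict: yes, KKT holds.

yes


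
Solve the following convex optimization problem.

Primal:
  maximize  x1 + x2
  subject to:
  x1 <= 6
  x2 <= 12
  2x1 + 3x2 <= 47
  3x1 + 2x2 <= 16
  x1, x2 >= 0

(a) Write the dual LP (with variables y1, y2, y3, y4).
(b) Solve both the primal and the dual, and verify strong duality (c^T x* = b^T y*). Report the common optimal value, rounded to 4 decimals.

The standard primal-dual pair for 'max c^T x s.t. A x <= b, x >= 0' is:
  Dual:  min b^T y  s.t.  A^T y >= c,  y >= 0.

So the dual LP is:
  minimize  6y1 + 12y2 + 47y3 + 16y4
  subject to:
    y1 + 2y3 + 3y4 >= 1
    y2 + 3y3 + 2y4 >= 1
    y1, y2, y3, y4 >= 0

Solving the primal: x* = (0, 8).
  primal value c^T x* = 8.
Solving the dual: y* = (0, 0, 0, 0.5).
  dual value b^T y* = 8.
Strong duality: c^T x* = b^T y*. Confirmed.

8


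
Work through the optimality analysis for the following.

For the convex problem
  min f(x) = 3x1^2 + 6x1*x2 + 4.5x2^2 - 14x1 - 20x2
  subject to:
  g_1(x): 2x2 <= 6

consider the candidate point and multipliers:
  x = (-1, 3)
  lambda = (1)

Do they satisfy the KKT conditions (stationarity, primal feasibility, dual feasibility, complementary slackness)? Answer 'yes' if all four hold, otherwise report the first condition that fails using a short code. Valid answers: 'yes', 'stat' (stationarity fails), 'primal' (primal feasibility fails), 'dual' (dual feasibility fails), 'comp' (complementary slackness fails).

Gradient of f: grad f(x) = Q x + c = (-2, 1)
Constraint values g_i(x) = a_i^T x - b_i:
  g_1((-1, 3)) = 0
Stationarity residual: grad f(x) + sum_i lambda_i a_i = (-2, 3)
  -> stationarity FAILS
Primal feasibility (all g_i <= 0): OK
Dual feasibility (all lambda_i >= 0): OK
Complementary slackness (lambda_i * g_i(x) = 0 for all i): OK

Verdict: the first failing condition is stationarity -> stat.

stat


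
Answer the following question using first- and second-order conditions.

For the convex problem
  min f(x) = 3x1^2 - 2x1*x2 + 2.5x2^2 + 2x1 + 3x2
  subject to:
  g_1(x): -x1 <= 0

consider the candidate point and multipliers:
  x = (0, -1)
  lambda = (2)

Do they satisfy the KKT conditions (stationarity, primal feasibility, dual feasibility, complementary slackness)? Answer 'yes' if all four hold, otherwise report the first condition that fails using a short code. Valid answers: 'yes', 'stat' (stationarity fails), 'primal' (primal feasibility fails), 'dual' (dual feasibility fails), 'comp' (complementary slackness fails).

Gradient of f: grad f(x) = Q x + c = (4, -2)
Constraint values g_i(x) = a_i^T x - b_i:
  g_1((0, -1)) = 0
Stationarity residual: grad f(x) + sum_i lambda_i a_i = (2, -2)
  -> stationarity FAILS
Primal feasibility (all g_i <= 0): OK
Dual feasibility (all lambda_i >= 0): OK
Complementary slackness (lambda_i * g_i(x) = 0 for all i): OK

Verdict: the first failing condition is stationarity -> stat.

stat


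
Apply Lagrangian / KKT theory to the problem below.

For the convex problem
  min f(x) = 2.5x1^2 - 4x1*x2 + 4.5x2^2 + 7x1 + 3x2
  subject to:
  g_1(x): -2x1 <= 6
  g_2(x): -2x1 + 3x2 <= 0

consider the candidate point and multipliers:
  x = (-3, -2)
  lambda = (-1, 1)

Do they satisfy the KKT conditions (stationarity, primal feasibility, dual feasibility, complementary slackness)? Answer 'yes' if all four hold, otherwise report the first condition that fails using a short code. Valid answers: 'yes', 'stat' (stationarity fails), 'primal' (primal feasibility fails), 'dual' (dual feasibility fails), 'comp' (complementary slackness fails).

Gradient of f: grad f(x) = Q x + c = (0, -3)
Constraint values g_i(x) = a_i^T x - b_i:
  g_1((-3, -2)) = 0
  g_2((-3, -2)) = 0
Stationarity residual: grad f(x) + sum_i lambda_i a_i = (0, 0)
  -> stationarity OK
Primal feasibility (all g_i <= 0): OK
Dual feasibility (all lambda_i >= 0): FAILS
Complementary slackness (lambda_i * g_i(x) = 0 for all i): OK

Verdict: the first failing condition is dual_feasibility -> dual.

dual


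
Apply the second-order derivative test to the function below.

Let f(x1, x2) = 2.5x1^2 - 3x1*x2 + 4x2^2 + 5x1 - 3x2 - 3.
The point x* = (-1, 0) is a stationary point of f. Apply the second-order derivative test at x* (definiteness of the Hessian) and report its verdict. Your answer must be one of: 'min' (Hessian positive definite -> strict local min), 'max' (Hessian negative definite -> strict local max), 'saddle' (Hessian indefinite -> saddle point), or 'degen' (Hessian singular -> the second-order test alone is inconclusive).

Compute the Hessian H = grad^2 f:
  H = [[5, -3], [-3, 8]]
Verify stationarity: grad f(x*) = H x* + g = (0, 0).
Eigenvalues of H: 3.1459, 9.8541.
Both eigenvalues > 0, so H is positive definite -> x* is a strict local min.

min


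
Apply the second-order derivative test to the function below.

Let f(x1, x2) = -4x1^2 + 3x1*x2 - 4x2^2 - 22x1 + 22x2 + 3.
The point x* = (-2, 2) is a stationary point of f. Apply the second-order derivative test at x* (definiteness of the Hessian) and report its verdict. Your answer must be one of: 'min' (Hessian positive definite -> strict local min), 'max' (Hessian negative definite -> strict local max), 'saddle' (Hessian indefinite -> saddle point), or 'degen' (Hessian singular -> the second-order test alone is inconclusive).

Compute the Hessian H = grad^2 f:
  H = [[-8, 3], [3, -8]]
Verify stationarity: grad f(x*) = H x* + g = (0, 0).
Eigenvalues of H: -11, -5.
Both eigenvalues < 0, so H is negative definite -> x* is a strict local max.

max


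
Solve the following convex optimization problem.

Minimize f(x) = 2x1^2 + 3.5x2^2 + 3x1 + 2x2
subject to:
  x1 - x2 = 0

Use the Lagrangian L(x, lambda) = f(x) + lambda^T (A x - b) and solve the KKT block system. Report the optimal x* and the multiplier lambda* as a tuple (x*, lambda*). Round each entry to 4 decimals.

Form the Lagrangian:
  L(x, lambda) = (1/2) x^T Q x + c^T x + lambda^T (A x - b)
Stationarity (grad_x L = 0): Q x + c + A^T lambda = 0.
Primal feasibility: A x = b.

This gives the KKT block system:
  [ Q   A^T ] [ x     ]   [-c ]
  [ A    0  ] [ lambda ] = [ b ]

Solving the linear system:
  x*      = (-0.4545, -0.4545)
  lambda* = (-1.1818)
  f(x*)   = -1.1364

x* = (-0.4545, -0.4545), lambda* = (-1.1818)


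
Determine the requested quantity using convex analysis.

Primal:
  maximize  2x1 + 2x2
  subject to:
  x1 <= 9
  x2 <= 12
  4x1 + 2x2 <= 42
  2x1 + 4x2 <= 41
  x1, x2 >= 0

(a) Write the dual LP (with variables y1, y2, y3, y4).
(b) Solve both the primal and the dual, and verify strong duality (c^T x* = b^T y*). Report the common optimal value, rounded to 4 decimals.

The standard primal-dual pair for 'max c^T x s.t. A x <= b, x >= 0' is:
  Dual:  min b^T y  s.t.  A^T y >= c,  y >= 0.

So the dual LP is:
  minimize  9y1 + 12y2 + 42y3 + 41y4
  subject to:
    y1 + 4y3 + 2y4 >= 2
    y2 + 2y3 + 4y4 >= 2
    y1, y2, y3, y4 >= 0

Solving the primal: x* = (7.1667, 6.6667).
  primal value c^T x* = 27.6667.
Solving the dual: y* = (0, 0, 0.3333, 0.3333).
  dual value b^T y* = 27.6667.
Strong duality: c^T x* = b^T y*. Confirmed.

27.6667


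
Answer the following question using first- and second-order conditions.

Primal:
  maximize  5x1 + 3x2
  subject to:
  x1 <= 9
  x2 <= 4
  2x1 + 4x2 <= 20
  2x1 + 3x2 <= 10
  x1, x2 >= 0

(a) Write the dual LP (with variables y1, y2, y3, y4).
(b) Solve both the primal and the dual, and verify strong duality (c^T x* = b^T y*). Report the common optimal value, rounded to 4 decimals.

The standard primal-dual pair for 'max c^T x s.t. A x <= b, x >= 0' is:
  Dual:  min b^T y  s.t.  A^T y >= c,  y >= 0.

So the dual LP is:
  minimize  9y1 + 4y2 + 20y3 + 10y4
  subject to:
    y1 + 2y3 + 2y4 >= 5
    y2 + 4y3 + 3y4 >= 3
    y1, y2, y3, y4 >= 0

Solving the primal: x* = (5, 0).
  primal value c^T x* = 25.
Solving the dual: y* = (0, 0, 0, 2.5).
  dual value b^T y* = 25.
Strong duality: c^T x* = b^T y*. Confirmed.

25


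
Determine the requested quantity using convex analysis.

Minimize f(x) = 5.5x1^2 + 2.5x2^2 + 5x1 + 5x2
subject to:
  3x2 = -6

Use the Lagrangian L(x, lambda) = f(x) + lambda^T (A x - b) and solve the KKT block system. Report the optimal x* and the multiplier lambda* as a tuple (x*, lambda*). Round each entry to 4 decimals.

Form the Lagrangian:
  L(x, lambda) = (1/2) x^T Q x + c^T x + lambda^T (A x - b)
Stationarity (grad_x L = 0): Q x + c + A^T lambda = 0.
Primal feasibility: A x = b.

This gives the KKT block system:
  [ Q   A^T ] [ x     ]   [-c ]
  [ A    0  ] [ lambda ] = [ b ]

Solving the linear system:
  x*      = (-0.4545, -2)
  lambda* = (1.6667)
  f(x*)   = -1.1364

x* = (-0.4545, -2), lambda* = (1.6667)


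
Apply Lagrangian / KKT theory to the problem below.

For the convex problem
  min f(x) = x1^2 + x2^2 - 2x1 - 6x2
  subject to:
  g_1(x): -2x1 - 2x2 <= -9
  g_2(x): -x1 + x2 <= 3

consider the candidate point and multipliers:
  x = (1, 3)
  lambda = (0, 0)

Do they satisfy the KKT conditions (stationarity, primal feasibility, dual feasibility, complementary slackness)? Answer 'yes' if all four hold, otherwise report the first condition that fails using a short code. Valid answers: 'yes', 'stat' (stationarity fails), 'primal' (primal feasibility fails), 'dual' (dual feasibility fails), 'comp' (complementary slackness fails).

Gradient of f: grad f(x) = Q x + c = (0, 0)
Constraint values g_i(x) = a_i^T x - b_i:
  g_1((1, 3)) = 1
  g_2((1, 3)) = -1
Stationarity residual: grad f(x) + sum_i lambda_i a_i = (0, 0)
  -> stationarity OK
Primal feasibility (all g_i <= 0): FAILS
Dual feasibility (all lambda_i >= 0): OK
Complementary slackness (lambda_i * g_i(x) = 0 for all i): OK

Verdict: the first failing condition is primal_feasibility -> primal.

primal


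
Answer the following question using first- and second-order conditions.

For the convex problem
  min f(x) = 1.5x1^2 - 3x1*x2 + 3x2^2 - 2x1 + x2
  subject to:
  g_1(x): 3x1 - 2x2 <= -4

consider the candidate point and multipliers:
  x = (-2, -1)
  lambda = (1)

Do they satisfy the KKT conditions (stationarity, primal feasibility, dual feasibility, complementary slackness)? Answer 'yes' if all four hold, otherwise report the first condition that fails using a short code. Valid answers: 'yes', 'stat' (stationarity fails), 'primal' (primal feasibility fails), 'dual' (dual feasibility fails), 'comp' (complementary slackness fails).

Gradient of f: grad f(x) = Q x + c = (-5, 1)
Constraint values g_i(x) = a_i^T x - b_i:
  g_1((-2, -1)) = 0
Stationarity residual: grad f(x) + sum_i lambda_i a_i = (-2, -1)
  -> stationarity FAILS
Primal feasibility (all g_i <= 0): OK
Dual feasibility (all lambda_i >= 0): OK
Complementary slackness (lambda_i * g_i(x) = 0 for all i): OK

Verdict: the first failing condition is stationarity -> stat.

stat


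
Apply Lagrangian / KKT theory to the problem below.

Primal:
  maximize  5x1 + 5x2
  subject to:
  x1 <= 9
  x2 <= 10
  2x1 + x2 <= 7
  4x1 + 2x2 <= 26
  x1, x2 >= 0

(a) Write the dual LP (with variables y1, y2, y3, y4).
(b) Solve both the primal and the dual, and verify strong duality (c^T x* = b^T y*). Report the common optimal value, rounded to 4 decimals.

The standard primal-dual pair for 'max c^T x s.t. A x <= b, x >= 0' is:
  Dual:  min b^T y  s.t.  A^T y >= c,  y >= 0.

So the dual LP is:
  minimize  9y1 + 10y2 + 7y3 + 26y4
  subject to:
    y1 + 2y3 + 4y4 >= 5
    y2 + y3 + 2y4 >= 5
    y1, y2, y3, y4 >= 0

Solving the primal: x* = (0, 7).
  primal value c^T x* = 35.
Solving the dual: y* = (0, 0, 5, 0).
  dual value b^T y* = 35.
Strong duality: c^T x* = b^T y*. Confirmed.

35
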